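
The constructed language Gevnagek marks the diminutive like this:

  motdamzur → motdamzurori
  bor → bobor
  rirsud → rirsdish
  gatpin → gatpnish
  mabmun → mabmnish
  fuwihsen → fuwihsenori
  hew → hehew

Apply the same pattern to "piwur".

piwrish

bor and motdamzur both end in -r yet inflect differently (bobor, motdamzurori), so the final letter is not what conditions the rule; the number of vowels is.
"piwur" has 2 vowels. The stems with 2 vowels (mabmun → mabmnish, gatpin → gatpnish, rirsud → rirsdish) delete the last vowel and add -ish.
So piwur → piwrish.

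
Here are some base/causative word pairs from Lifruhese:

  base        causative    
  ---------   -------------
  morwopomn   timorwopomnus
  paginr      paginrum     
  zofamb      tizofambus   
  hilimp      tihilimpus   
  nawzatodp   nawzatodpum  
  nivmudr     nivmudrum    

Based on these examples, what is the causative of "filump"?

hilimp and nawzatodp both end in -p yet inflect differently (tihilimpus, nawzatodpum), so the final letter is not what conditions the rule; the second-to-last letter is.
"filump" has second-to-last letter 'm'. The stems whose second-to-last letter is 'm' (zofamb → tizofambus, hilimp → tihilimpus, morwopomn → timorwopomnus) add ti- … -us around the stem.
So filump → tifilumpus.

tifilumpus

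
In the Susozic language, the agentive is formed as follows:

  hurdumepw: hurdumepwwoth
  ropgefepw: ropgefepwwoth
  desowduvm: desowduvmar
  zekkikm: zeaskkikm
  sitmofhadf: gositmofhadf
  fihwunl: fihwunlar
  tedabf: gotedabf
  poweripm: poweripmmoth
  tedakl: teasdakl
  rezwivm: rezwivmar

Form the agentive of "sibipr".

zekkikm and poweripm both end in -m yet inflect differently (zeaskkikm, poweripmmoth), so the final letter is not what conditions the rule; the second-to-last letter is.
"sibipr" has second-to-last letter 'p'. The stems whose second-to-last letter is 'p' (hurdumepw → hurdumepwwoth, ropgefepw → ropgefepwwoth, poweripm → poweripmmoth) double the final consonant and add -oth.
So sibipr → sibiprroth.

sibiprroth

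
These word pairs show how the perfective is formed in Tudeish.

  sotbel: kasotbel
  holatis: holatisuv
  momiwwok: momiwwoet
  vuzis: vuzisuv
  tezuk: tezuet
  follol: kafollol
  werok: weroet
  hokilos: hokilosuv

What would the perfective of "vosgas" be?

vosgasuv

momiwwok and hokilos both have last vowel 'o' yet inflect differently (momiwwoet, hokilosuv), so the last vowel is not what conditions the rule; the final letter is.
"vosgas" ends in -s. The stems ending in -s (holatis → holatisuv, vuzis → vuzisuv, hokilos → hokilosuv) add -uv.
So vosgas → vosgasuv.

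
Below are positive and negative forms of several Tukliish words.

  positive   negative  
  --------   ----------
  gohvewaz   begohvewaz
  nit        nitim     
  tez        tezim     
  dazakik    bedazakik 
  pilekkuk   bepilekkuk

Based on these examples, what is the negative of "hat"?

"hat" has 1 vowel. The stems with 1 vowel (tez → tezim, nit → nitim) add -im.
So hat → hatim.

hatim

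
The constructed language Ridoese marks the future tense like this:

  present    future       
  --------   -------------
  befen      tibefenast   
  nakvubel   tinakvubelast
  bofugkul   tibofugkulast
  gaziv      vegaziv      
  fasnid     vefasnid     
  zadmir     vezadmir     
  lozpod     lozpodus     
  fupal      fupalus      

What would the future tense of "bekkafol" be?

bekkafolus

fasnid and lozpod both end in -d yet inflect differently (vefasnid, lozpodus), so the final letter is not what conditions the rule; the last vowel is.
"bekkafol" has last vowel 'o'. The one such stem in the data (lozpod → lozpodus) adds -us, so the same rule applies.
So bekkafol → bekkafolus.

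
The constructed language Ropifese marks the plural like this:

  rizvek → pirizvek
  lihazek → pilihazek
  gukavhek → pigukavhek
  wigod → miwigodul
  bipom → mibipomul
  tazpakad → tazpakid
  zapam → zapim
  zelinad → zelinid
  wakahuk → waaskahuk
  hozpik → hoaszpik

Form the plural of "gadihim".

gaasdihim

wigod and tazpakad both end in -d yet inflect differently (miwigodul, tazpakid), so the final letter is not what conditions the rule; the last vowel is.
"gadihim" has last vowel 'i'. The one such stem in the data (hozpik → hoaszpik) inserts -as- after the first vowel (as does wakahuk), so the same rule applies.
The other patterns: stems whose last vowel is 'e' add the prefix pi-; stems whose last vowel is 'o' add mi- … -ul around the stem; stems whose last vowel is 'a' change the last vowel to 'i'.
So gadihim → gaasdihim.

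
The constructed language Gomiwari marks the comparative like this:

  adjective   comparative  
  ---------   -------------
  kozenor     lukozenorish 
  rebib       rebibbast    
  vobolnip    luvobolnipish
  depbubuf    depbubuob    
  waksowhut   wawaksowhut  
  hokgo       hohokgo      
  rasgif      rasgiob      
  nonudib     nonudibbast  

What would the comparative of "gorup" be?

waksowhut and depbubuf both have last vowel 'u' yet inflect differently (wawaksowhut, depbubuob), so the last vowel is not what conditions the rule; the final letter is.
"gorup" ends in -p. The one such stem in the data (vobolnip → luvobolnipish) adds lu- … -ish around the stem, so the same rule applies.
So gorup → lugorupish.

lugorupish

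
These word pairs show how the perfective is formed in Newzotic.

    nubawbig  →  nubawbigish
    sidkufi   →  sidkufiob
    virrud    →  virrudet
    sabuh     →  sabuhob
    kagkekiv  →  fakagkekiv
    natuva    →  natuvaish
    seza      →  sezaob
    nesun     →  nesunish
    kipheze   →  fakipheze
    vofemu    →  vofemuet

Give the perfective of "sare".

sareob

natuva and seza both end in -a yet inflect differently (natuvaish, sezaob), so the final letter is not what conditions the rule; the first letter is.
"sare" begins with s-. The stems beginning with s- (sabuh → sabuhob, seza → sezaob, sidkufi → sidkufiob) add -ob.
The other patterns: stems beginning with k- add the prefix fa-; stems beginning with n- add -ish; stems beginning with v- add -et.
So sare → sareob.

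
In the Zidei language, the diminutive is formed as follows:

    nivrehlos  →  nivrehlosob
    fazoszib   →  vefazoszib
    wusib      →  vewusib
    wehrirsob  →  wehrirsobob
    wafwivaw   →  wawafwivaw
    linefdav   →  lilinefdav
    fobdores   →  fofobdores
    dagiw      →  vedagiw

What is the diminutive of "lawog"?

lawogob

"lawog" has last vowel 'o'. The stems whose last vowel is 'o' (nivrehlos → nivrehlosob, wehrirsob → wehrirsobob) add -ob.
So lawog → lawogob.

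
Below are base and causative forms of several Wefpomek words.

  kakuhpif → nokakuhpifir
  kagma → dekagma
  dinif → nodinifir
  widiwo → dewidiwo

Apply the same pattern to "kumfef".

kakuhpif and kagma both begin with k- yet inflect differently (nokakuhpifir, dekagma), so the first letter is not what conditions the rule; whether the stem ends in a vowel or a consonant is.
"kumfef" ends in a consonant. The stems ending in a consonant (dinif → nodinifir, kakuhpif → nokakuhpifir) add no- … -ir around the stem.
The other pattern: stems ending in a vowel add the prefix de-.
So kumfef → nokumfefir.

nokumfefir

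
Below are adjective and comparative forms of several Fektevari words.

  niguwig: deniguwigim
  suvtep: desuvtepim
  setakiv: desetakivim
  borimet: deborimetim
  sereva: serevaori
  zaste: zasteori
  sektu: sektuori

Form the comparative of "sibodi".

sibodiori

"sibodi" ends in a vowel. The stems ending in a vowel (sereva → serevaori, zaste → zasteori, sektu → sektuori) add -ori.
So sibodi → sibodiori.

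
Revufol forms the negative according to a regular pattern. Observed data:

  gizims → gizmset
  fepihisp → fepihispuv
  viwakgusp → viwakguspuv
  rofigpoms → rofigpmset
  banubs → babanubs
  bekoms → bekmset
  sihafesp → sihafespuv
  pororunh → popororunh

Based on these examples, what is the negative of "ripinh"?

gizims and banubs both end in -s yet inflect differently (gizmset, babanubs), so the final letter is not what conditions the rule; the second-to-last letter is.
"ripinh" has second-to-last letter 'n'. The one such stem in the data (pororunh → popororunh) repeats the first consonant+vowel as a prefix (as does banubs), so the same rule applies.
So ripinh → riripinh.

riripinh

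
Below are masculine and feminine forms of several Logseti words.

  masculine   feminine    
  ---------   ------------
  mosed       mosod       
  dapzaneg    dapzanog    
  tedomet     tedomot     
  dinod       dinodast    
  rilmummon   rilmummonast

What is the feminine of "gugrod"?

"gugrod" has last vowel 'o'. The stems whose last vowel is 'o' (dinod → dinodast, rilmummon → rilmummonast) add -ast.
The other pattern: stems whose last vowel is 'e' change the last vowel to 'o'.
So gugrod → gugrodast.

gugrodast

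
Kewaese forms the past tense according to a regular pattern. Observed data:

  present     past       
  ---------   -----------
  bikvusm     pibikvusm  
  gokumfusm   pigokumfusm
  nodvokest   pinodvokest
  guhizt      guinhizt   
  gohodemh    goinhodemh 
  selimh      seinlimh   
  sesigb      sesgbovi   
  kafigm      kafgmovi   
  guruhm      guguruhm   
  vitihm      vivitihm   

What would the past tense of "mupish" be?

"mupish" has second-to-last letter 's'. The stems whose second-to-last letter is 's' (bikvusm → pibikvusm, gokumfusm → pigokumfusm, nodvokest → pinodvokest) add the prefix pi-.
The other patterns: stems whose second-to-last letter is 'm' or 'z' insert -in- after the first vowel; stems whose second-to-last letter is 'g' delete the last vowel and add -ovi; stems whose second-to-last letter is 'h' repeat the first consonant+vowel as a prefix.
So mupish → pimupish.

pimupish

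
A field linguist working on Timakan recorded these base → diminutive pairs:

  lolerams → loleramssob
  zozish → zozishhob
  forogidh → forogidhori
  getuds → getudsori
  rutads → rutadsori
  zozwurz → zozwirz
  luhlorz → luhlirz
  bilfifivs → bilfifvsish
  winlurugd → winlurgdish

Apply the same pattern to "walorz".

walirz

zozish and forogidh both end in -h yet inflect differently (zozishhob, forogidhori), so the final letter is not what conditions the rule; the second-to-last letter is.
"walorz" has second-to-last letter 'r'. The stems whose second-to-last letter is 'r' (zozwurz → zozwirz, luhlorz → luhlirz) change the last vowel to 'i'.
So walorz → walirz.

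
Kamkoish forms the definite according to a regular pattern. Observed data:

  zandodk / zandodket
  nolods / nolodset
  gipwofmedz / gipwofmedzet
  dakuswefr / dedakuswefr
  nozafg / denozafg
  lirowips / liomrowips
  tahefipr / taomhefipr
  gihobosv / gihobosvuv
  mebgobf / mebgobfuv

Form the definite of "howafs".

nolods and lirowips both end in -s yet inflect differently (nolodset, liomrowips), so the final letter is not what conditions the rule; the second-to-last letter is.
"howafs" has second-to-last letter 'f'. The stems whose second-to-last letter is 'f' (dakuswefr → dedakuswefr, nozafg → denozafg) add the prefix de-.
So howafs → dehowafs.

dehowafs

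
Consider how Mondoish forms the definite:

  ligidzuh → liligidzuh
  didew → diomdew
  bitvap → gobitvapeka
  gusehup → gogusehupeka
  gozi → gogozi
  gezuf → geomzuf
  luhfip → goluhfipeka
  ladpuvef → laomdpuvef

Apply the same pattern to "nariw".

naomriw

luhfip and gozi both have last vowel 'i' yet inflect differently (goluhfipeka, gogozi), so the last vowel is not what conditions the rule; the final letter is.
"nariw" ends in -w. The one such stem in the data (didew → diomdew) inserts -om- after the first vowel (as do gezuf, ladpuvef), so the same rule applies.
So nariw → naomriw.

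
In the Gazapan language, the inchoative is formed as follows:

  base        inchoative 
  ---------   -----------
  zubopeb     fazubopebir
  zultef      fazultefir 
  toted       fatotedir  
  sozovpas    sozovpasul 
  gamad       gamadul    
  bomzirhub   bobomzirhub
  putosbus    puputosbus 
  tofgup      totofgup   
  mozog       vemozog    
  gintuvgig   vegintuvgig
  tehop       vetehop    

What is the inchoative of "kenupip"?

vekenupip

toted and gamad both end in -d yet inflect differently (fatotedir, gamadul), so the final letter is not what conditions the rule; the last vowel is.
"kenupip" has last vowel 'i'. The one such stem in the data (gintuvgig → vegintuvgig) adds the prefix ve-, so the same rule applies.
The other patterns: stems whose last vowel is 'e' add fa- … -ir around the stem; stems whose last vowel is 'a' add -ul; stems whose last vowel is 'u' repeat the first consonant+vowel as a prefix.
So kenupip → vekenupip.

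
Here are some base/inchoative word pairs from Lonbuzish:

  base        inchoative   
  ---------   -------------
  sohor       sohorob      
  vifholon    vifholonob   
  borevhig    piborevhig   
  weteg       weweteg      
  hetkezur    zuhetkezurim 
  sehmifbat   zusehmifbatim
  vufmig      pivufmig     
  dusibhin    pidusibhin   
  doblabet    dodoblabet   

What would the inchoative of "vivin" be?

borevhig and weteg both end in -g yet inflect differently (piborevhig, weweteg), so the final letter is not what conditions the rule; the last vowel is.
"vivin" has last vowel 'i'. The stems whose last vowel is 'i' (dusibhin → pidusibhin, borevhig → piborevhig, vufmig → pivufmig) add the prefix pi-.
The other patterns: stems whose last vowel is 'e' repeat the first consonant+vowel as a prefix; stems whose last vowel is 'o' add -ob; stems whose last vowel is 'a' or 'u' add zu- … -im around the stem.
So vivin → pivivin.

pivivin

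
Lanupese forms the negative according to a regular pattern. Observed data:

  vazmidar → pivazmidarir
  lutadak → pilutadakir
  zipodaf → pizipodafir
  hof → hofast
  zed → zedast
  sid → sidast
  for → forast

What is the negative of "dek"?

"dek" has 1 vowel. The stems with 1 vowel (hof → hofast, zed → zedast, sid → sidast) add -ast.
So dek → dekast.

dekast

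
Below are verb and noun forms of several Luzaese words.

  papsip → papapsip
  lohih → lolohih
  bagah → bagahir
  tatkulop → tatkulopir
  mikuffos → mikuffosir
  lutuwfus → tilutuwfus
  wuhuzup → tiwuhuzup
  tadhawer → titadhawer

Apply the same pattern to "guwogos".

guwogosir

lohih and bagah both end in -h yet inflect differently (lolohih, bagahir), so the final letter is not what conditions the rule; the last vowel is.
"guwogos" has last vowel 'o'. The stems whose last vowel is 'o' (tatkulop → tatkulopir, mikuffos → mikuffosir) add -ir.
So guwogos → guwogosir.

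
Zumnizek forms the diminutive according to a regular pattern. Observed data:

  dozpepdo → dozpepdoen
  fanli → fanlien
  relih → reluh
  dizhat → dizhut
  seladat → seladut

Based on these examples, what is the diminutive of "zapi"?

zapien

fanli and relih both have last vowel 'i' yet inflect differently (fanlien, reluh), so the last vowel is not what conditions the rule; whether the stem ends in a vowel or a consonant is.
"zapi" ends in a vowel. The stems ending in a vowel (dozpepdo → dozpepdoen, fanli → fanlien) add -en.
So zapi → zapien.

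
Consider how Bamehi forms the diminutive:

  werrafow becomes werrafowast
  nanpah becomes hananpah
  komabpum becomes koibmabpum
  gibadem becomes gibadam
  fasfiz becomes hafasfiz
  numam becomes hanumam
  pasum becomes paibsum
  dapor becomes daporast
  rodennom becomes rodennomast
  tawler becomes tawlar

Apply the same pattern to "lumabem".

"lumabem" has last vowel 'e'. The stems whose last vowel is 'e' (gibadem → gibadam, tawler → tawlar) change the last vowel to 'a'.
So lumabem → lumabam.

lumabam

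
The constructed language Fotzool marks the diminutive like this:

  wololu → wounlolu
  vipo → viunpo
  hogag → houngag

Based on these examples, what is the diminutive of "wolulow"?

wounlulow

Every pair shown (wololu → wounlolu, vipo → viunpo, hogag → houngag) follows the same rule: insert -un- after the first vowel.
So wolulow → wounlulow.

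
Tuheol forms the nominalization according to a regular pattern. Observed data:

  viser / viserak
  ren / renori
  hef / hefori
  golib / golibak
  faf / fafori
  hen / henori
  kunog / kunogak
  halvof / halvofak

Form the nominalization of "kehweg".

faf and halvof both end in -f yet inflect differently (fafori, halvofak), so the final letter is not what conditions the rule; the number of vowels is.
"kehweg" has 2 vowels. The stems with 2 vowels (viser → viserak, kunog → kunogak, halvof → halvofak) add -ak.
So kehweg → kehwegak.

kehwegak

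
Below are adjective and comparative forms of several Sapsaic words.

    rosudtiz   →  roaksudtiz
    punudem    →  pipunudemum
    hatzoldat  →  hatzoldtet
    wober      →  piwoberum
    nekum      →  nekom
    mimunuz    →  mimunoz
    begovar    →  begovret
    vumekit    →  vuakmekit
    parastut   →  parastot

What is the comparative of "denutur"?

hatzoldat and parastut both end in -t yet inflect differently (hatzoldtet, parastot), so the final letter is not what conditions the rule; the last vowel is.
"denutur" has last vowel 'u'. The stems whose last vowel is 'u' (mimunuz → mimunoz, nekum → nekom, parastut → parastot) change the last vowel to 'o'.
So denutur → denutor.

denutor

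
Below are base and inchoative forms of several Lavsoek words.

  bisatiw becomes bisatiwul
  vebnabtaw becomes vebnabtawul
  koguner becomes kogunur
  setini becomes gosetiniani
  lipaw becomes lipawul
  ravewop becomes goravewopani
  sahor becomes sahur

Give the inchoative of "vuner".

vunur

sahor and ravewop both have last vowel 'o' yet inflect differently (sahur, goravewopani), so the last vowel is not what conditions the rule; the final letter is.
"vuner" ends in -r. The stems ending in -r (koguner → kogunur, sahor → sahur) change the last vowel to 'u'.
The other patterns: stems ending in -w add -ul; stems ending in -i or -p add go- … -ani around the stem.
So vuner → vunur.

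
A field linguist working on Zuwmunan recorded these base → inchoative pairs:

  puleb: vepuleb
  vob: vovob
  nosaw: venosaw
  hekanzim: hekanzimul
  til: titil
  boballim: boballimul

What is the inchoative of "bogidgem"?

bogidgemul

vob and puleb both end in -b yet inflect differently (vovob, vepuleb), so the final letter is not what conditions the rule; the number of vowels is.
"bogidgem" has 3 vowels. The stems with 3 vowels (boballim → boballimul, hekanzim → hekanzimul) add -ul.
The other patterns: stems with 1 vowel repeat the first consonant+vowel as a prefix; stems with 2 vowels add the prefix ve-.
So bogidgem → bogidgemul.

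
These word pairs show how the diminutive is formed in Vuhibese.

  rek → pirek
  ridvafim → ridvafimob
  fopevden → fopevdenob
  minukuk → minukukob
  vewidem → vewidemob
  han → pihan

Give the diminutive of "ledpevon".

ledpevonob

rek and minukuk both end in -k yet inflect differently (pirek, minukukob), so the final letter is not what conditions the rule; the number of vowels is.
"ledpevon" has 3 vowels. The stems with 3 vowels (vewidem → vewidemob, ridvafim → ridvafimob, minukuk → minukukob) add -ob.
So ledpevon → ledpevonob.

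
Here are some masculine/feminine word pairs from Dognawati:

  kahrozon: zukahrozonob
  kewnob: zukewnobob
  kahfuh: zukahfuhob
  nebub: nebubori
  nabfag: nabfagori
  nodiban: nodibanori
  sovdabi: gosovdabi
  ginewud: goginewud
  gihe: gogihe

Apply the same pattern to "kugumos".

zukugumosob

kewnob and nebub both end in -b yet inflect differently (zukewnobob, nebubori), so the final letter is not what conditions the rule; the first letter is.
"kugumos" begins with k-. The stems beginning with k- (kahrozon → zukahrozonob, kewnob → zukewnobob, kahfuh → zukahfuhob) add zu- … -ob around the stem.
The other patterns: stems beginning with n- add -ori; stems beginning with g- or s- add the prefix go-.
So kugumos → zukugumosob.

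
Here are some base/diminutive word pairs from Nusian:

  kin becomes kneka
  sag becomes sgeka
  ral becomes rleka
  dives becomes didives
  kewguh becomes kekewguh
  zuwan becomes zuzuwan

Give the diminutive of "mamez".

kin and zuwan both end in -n yet inflect differently (kneka, zuzuwan), so the final letter is not what conditions the rule; the number of vowels is.
"mamez" has 2 vowels. The stems with 2 vowels (dives → didives, kewguh → kekewguh, zuwan → zuzuwan) repeat the first consonant+vowel as a prefix.
So mamez → mamamez.

mamamez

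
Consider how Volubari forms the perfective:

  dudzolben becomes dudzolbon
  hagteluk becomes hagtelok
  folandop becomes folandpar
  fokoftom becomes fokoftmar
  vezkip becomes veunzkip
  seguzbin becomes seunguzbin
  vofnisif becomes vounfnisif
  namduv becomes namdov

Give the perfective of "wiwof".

wiwfar

folandop and vezkip both end in -p yet inflect differently (folandpar, veunzkip), so the final letter is not what conditions the rule; the last vowel is.
"wiwof" has last vowel 'o'. The stems whose last vowel is 'o' (folandop → folandpar, fokoftom → fokoftmar) delete the last vowel and add -ar.
So wiwof → wiwfar.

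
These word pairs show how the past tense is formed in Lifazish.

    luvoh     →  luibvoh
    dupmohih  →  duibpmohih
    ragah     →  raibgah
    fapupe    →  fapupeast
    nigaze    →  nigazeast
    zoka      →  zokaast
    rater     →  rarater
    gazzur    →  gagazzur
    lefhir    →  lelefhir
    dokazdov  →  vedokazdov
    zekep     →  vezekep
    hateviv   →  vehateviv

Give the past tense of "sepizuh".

"sepizuh" ends in -h. The stems ending in -h (luvoh → luibvoh, dupmohih → duibpmohih, ragah → raibgah) insert -ib- after the first vowel.
So sepizuh → seibpizuh.

seibpizuh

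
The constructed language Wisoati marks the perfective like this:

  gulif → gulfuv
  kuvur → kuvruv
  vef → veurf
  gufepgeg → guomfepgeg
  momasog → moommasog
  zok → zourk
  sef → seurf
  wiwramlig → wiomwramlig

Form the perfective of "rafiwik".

raomfiwik

"rafiwik" has 3 vowels. The stems with 3 vowels (wiwramlig → wiomwramlig, gufepgeg → guomfepgeg, momasog → moommasog) insert -om- after the first vowel.
So rafiwik → raomfiwik.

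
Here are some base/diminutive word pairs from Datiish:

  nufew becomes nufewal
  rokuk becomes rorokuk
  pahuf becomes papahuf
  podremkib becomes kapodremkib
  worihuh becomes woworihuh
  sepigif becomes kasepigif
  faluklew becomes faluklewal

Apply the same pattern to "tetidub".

tetetidub

sepigif and pahuf both end in -f yet inflect differently (kasepigif, papahuf), so the final letter is not what conditions the rule; the last vowel is.
"tetidub" has last vowel 'u'. The stems whose last vowel is 'u' (rokuk → rorokuk, pahuf → papahuf, worihuh → woworihuh) repeat the first consonant+vowel as a prefix.
So tetidub → tetetidub.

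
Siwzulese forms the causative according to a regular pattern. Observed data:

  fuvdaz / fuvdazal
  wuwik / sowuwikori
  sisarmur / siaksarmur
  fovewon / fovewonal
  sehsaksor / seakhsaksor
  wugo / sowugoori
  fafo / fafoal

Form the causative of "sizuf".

"sizuf" begins with s-. The stems beginning with s- (sisarmur → siaksarmur, sehsaksor → seakhsaksor) insert -ak- after the first vowel.
So sizuf → siakzuf.

siakzuf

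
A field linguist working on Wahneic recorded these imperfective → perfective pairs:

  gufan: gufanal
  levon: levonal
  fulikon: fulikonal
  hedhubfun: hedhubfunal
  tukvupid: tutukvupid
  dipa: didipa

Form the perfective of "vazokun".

gufan and dipa both have last vowel 'a' yet inflect differently (gufanal, didipa), so the last vowel is not what conditions the rule; the final letter is.
"vazokun" ends in -n. The stems ending in -n (gufan → gufanal, levon → levonal, fulikon → fulikonal) add -al.
So vazokun → vazokunal.

vazokunal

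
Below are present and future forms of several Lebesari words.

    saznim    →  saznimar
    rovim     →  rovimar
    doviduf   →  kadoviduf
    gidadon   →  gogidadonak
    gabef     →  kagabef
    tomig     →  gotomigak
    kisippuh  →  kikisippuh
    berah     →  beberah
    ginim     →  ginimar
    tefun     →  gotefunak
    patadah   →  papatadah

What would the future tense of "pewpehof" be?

kapewpehof

"pewpehof" ends in -f. The stems ending in -f (doviduf → kadoviduf, gabef → kagabef) add the prefix ka-.
The other patterns: stems ending in -h repeat the first consonant+vowel as a prefix; stems ending in -m add -ar; stems ending in -g or -n add go- … -ak around the stem.
So pewpehof → kapewpehof.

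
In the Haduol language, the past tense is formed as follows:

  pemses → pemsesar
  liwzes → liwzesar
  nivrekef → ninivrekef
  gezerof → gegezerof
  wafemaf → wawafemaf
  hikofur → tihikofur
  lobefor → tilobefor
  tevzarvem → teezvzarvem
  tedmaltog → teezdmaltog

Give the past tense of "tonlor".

"tonlor" ends in -r. The stems ending in -r (hikofur → tihikofur, lobefor → tilobefor) add the prefix ti-.
So tonlor → titonlor.

titonlor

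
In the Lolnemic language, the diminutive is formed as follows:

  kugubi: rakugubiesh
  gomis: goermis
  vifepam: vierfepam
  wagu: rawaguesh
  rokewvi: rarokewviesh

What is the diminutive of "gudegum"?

guerdegum

"gudegum" ends in a consonant. The stems ending in a consonant (vifepam → vierfepam, gomis → goermis) insert -er- after the first vowel.
So gudegum → guerdegum.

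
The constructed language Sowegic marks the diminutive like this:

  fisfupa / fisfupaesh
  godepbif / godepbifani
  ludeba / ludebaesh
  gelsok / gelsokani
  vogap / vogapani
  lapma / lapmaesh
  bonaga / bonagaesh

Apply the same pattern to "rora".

roraesh

"rora" ends in -a. The stems ending in -a (fisfupa → fisfupaesh, lapma → lapmaesh, ludeba → ludebaesh) add -esh.
So rora → roraesh.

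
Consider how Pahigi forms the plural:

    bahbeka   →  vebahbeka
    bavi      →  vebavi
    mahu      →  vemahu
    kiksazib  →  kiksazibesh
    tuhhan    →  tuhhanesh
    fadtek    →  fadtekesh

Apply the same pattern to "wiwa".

kiksazib and bavi both have last vowel 'i' yet inflect differently (kiksazibesh, vebavi), so the last vowel is not what conditions the rule; whether the stem ends in a vowel or a consonant is.
"wiwa" ends in a vowel. The stems ending in a vowel (bavi → vebavi, bahbeka → vebahbeka, mahu → vemahu) add the prefix ve-.
The other pattern: stems ending in a consonant add -esh.
So wiwa → vewiwa.

vewiwa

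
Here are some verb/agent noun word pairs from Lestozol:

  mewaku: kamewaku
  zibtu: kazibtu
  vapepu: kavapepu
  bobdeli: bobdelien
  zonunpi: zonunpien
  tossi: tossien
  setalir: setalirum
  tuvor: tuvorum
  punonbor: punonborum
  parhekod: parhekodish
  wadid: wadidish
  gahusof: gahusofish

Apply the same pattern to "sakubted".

sakubtedish

bobdeli and setalir both have last vowel 'i' yet inflect differently (bobdelien, setalirum), so the last vowel is not what conditions the rule; the final letter is.
"sakubted" ends in -d. The stems ending in -d (parhekod → parhekodish, wadid → wadidish) add -ish.
So sakubted → sakubtedish.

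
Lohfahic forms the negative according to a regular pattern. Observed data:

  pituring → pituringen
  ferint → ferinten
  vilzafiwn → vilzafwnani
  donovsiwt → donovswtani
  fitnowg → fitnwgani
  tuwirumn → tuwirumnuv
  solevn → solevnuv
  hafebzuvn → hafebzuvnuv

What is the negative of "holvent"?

"holvent" has second-to-last letter 'n'. The stems whose second-to-last letter is 'n' (pituring → pituringen, ferint → ferinten) add -en.
The other patterns: stems whose second-to-last letter is 'w' delete the last vowel and add -ani; stems whose second-to-last letter is 'm' or 'v' add -uv.
So holvent → holventen.

holventen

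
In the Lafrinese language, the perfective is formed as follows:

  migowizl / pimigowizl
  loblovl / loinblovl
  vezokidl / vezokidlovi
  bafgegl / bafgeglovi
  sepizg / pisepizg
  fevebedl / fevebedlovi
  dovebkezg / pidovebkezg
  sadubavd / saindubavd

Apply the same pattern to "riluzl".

piriluzl

migowizl and bafgegl both end in -l yet inflect differently (pimigowizl, bafgeglovi), so the final letter is not what conditions the rule; the second-to-last letter is.
"riluzl" has second-to-last letter 'z'. The stems whose second-to-last letter is 'z' (sepizg → pisepizg, dovebkezg → pidovebkezg, migowizl → pimigowizl) add the prefix pi-.
So riluzl → piriluzl.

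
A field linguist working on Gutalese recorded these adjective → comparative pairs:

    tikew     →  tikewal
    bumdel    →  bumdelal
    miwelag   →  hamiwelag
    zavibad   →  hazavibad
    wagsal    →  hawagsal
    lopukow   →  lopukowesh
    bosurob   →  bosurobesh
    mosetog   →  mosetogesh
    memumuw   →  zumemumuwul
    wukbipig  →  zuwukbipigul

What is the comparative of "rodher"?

bumdel and wagsal both end in -l yet inflect differently (bumdelal, hawagsal), so the final letter is not what conditions the rule; the last vowel is.
"rodher" has last vowel 'e'. The stems whose last vowel is 'e' (tikew → tikewal, bumdel → bumdelal) add -al.
The other patterns: stems whose last vowel is 'a' add the prefix ha-; stems whose last vowel is 'o' add -esh; stems whose last vowel is 'i' or 'u' add zu- … -ul around the stem.
So rodher → rodheral.

rodheral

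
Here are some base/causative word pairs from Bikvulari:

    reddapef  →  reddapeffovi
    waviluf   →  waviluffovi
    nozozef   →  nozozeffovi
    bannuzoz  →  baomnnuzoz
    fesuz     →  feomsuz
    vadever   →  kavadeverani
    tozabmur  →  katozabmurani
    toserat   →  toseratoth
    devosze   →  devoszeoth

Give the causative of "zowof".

zowoffovi

"zowof" ends in -f. The stems ending in -f (reddapef → reddapeffovi, waviluf → waviluffovi, nozozef → nozozeffovi) double the final consonant and add -ovi.
So zowof → zowoffovi.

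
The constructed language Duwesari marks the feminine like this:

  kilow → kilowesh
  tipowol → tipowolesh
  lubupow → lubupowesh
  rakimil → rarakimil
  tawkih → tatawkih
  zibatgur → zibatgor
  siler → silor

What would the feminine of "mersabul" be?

"mersabul" has last vowel 'u'. The one such stem in the data (zibatgur → zibatgor) changes the last vowel to 'o' (as does siler), so the same rule applies.
So mersabul → mersabol.

mersabol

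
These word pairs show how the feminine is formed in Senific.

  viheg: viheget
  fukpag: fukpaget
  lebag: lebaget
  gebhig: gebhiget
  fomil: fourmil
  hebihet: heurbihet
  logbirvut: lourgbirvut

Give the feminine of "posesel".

poursesel

gebhig and fomil both have last vowel 'i' yet inflect differently (gebhiget, fourmil), so the last vowel is not what conditions the rule; the final letter is.
"posesel" ends in -l. The one such stem in the data (fomil → fourmil) inserts -ur- after the first vowel (as do hebihet, logbirvut), so the same rule applies.
The other pattern: stems ending in -g add -et.
So posesel → poursesel.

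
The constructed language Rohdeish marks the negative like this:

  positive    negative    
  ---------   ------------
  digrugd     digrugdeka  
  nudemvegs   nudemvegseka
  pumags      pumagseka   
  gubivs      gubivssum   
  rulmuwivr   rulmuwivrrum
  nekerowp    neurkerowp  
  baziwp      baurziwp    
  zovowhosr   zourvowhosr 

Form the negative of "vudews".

nudemvegs and gubivs both end in -s yet inflect differently (nudemvegseka, gubivssum), so the final letter is not what conditions the rule; the second-to-last letter is.
"vudews" has second-to-last letter 'w'. The stems whose second-to-last letter is 'w' (nekerowp → neurkerowp, baziwp → baurziwp) insert -ur- after the first vowel.
So vudews → vuurdews.

vuurdews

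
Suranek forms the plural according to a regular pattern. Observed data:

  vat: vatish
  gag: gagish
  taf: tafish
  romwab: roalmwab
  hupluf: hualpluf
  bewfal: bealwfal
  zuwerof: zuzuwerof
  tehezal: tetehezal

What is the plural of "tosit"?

"tosit" has 2 vowels. The stems with 2 vowels (romwab → roalmwab, hupluf → hualpluf, bewfal → bealwfal) insert -al- after the first vowel.
The other patterns: stems with 1 vowel add -ish; stems with 3 vowels repeat the first consonant+vowel as a prefix.
So tosit → toalsit.

toalsit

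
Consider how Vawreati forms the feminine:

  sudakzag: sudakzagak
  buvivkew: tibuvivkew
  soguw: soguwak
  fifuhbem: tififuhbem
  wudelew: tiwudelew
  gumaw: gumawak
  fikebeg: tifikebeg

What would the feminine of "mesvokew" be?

timesvokew

"mesvokew" has last vowel 'e'. The stems whose last vowel is 'e' (wudelew → tiwudelew, fifuhbem → tififuhbem, buvivkew → tibuvivkew) add the prefix ti-.
The other pattern: stems whose last vowel is 'a' or 'u' add -ak.
So mesvokew → timesvokew.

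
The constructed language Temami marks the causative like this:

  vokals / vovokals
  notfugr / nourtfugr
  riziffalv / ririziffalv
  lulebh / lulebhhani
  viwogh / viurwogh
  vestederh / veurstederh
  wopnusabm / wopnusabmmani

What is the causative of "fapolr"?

fafapolr

lulebh and viwogh both end in -h yet inflect differently (lulebhhani, viurwogh), so the final letter is not what conditions the rule; the second-to-last letter is.
"fapolr" has second-to-last letter 'l'. The stems whose second-to-last letter is 'l' (vokals → vovokals, riziffalv → ririziffalv) repeat the first consonant+vowel as a prefix.
The other patterns: stems whose second-to-last letter is 'b' double the final consonant and add -ani; stems whose second-to-last letter is 'g' or 'r' insert -ur- after the first vowel.
So fapolr → fafapolr.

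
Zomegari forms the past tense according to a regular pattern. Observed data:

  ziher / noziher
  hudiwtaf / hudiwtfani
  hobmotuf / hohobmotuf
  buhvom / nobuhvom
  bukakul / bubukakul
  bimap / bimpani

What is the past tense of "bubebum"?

bububebum

hobmotuf and hudiwtaf both end in -f yet inflect differently (hohobmotuf, hudiwtfani), so the final letter is not what conditions the rule; the last vowel is.
"bubebum" has last vowel 'u'. The stems whose last vowel is 'u' (hobmotuf → hohobmotuf, bukakul → bubukakul) repeat the first consonant+vowel as a prefix.
The other patterns: stems whose last vowel is 'a' delete the last vowel and add -ani; stems whose last vowel is 'e' or 'o' add the prefix no-.
So bubebum → bububebum.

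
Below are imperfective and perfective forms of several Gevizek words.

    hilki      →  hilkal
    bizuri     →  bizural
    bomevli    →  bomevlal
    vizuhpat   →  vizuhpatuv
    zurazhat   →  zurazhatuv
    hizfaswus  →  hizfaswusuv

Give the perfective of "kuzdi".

kuzdal

hilki and hizfaswus both begin with h- yet inflect differently (hilkal, hizfaswusuv), so the first letter is not what conditions the rule; the final letter is.
"kuzdi" ends in -i. The stems ending in -i (hilki → hilkal, bizuri → bizural, bomevli → bomevlal) drop the final letter and add -al.
So kuzdi → kuzdal.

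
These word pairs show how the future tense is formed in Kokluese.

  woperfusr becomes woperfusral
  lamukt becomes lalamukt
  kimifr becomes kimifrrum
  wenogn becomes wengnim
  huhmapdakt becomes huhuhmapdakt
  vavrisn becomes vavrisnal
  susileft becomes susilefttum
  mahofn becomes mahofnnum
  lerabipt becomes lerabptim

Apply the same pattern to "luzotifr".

luzotifrrum

susileft and huhmapdakt both end in -t yet inflect differently (susilefttum, huhuhmapdakt), so the final letter is not what conditions the rule; the second-to-last letter is.
"luzotifr" has second-to-last letter 'f'. The stems whose second-to-last letter is 'f' (kimifr → kimifrrum, mahofn → mahofnnum, susileft → susilefttum) double the final consonant and add -um.
The other patterns: stems whose second-to-last letter is 'k' repeat the first consonant+vowel as a prefix; stems whose second-to-last letter is 's' add -al; stems whose second-to-last letter is 'g' or 'p' delete the last vowel and add -im.
So luzotifr → luzotifrrum.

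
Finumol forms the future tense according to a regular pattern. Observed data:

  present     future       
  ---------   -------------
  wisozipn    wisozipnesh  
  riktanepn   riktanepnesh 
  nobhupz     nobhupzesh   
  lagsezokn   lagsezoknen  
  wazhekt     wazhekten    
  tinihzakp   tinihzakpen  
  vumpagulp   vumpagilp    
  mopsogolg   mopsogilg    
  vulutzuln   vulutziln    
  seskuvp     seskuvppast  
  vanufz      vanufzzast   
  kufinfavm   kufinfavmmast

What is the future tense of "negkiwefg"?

negkiwefggast

wisozipn and lagsezokn both end in -n yet inflect differently (wisozipnesh, lagsezoknen), so the final letter is not what conditions the rule; the second-to-last letter is.
"negkiwefg" has second-to-last letter 'f'. The one such stem in the data (vanufz → vanufzzast) doubles the final consonant and adds -ast (as do seskuvp, kufinfavm), so the same rule applies.
So negkiwefg → negkiwefggast.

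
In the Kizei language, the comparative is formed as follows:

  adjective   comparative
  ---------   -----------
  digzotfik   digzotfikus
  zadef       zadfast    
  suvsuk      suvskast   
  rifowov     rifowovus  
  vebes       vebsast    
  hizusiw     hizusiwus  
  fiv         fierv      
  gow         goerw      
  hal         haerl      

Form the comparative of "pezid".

"pezid" has 2 vowels. The stems with 2 vowels (vebes → vebsast, suvsuk → suvskast, zadef → zadfast) delete the last vowel and add -ast.
The other patterns: stems with 1 vowel insert -er- after the first vowel; stems with 3 vowels add -us.
So pezid → pezdast.

pezdast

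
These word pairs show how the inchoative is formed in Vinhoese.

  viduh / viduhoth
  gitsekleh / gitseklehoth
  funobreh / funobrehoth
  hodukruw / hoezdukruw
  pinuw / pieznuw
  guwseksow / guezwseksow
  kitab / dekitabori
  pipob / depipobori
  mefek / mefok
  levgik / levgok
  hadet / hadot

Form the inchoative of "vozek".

vozok

viduh and hodukruw both have last vowel 'u' yet inflect differently (viduhoth, hoezdukruw), so the last vowel is not what conditions the rule; the final letter is.
"vozek" ends in -k. The stems ending in -k (mefek → mefok, levgik → levgok) change the last vowel to 'o'.
The other patterns: stems ending in -h add -oth; stems ending in -w insert -ez- after the first vowel; stems ending in -b add de- … -ori around the stem.
So vozek → vozok.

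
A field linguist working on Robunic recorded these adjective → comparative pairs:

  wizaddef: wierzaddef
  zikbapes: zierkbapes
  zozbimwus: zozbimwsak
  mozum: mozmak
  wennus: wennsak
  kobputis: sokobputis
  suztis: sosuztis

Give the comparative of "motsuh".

zikbapes and zozbimwus both end in -s yet inflect differently (zierkbapes, zozbimwsak), so the final letter is not what conditions the rule; the last vowel is.
"motsuh" has last vowel 'u'. The stems whose last vowel is 'u' (zozbimwus → zozbimwsak, mozum → mozmak, wennus → wennsak) delete the last vowel and add -ak.
So motsuh → motshak.

motshak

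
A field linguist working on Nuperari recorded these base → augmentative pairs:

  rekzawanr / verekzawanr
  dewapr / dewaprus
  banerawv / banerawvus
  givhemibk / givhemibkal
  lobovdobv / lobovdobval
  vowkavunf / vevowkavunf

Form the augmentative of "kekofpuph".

lobovdobv and banerawv both end in -v yet inflect differently (lobovdobval, banerawvus), so the final letter is not what conditions the rule; the second-to-last letter is.
"kekofpuph" has second-to-last letter 'p'. The one such stem in the data (dewapr → dewaprus) adds -us, so the same rule applies.
So kekofpuph → kekofpuphus.

kekofpuphus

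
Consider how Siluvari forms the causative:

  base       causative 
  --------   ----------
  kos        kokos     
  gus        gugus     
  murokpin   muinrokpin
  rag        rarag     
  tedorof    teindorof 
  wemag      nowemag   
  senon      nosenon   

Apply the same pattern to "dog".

dodog

"dog" has 1 vowel. The stems with 1 vowel (gus → gugus, rag → rarag, kos → kokos) repeat the first consonant+vowel as a prefix.
So dog → dodog.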